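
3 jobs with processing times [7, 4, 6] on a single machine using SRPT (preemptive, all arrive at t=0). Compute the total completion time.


Since all jobs arrive at t=0, SRPT equals SPT ordering.
SPT order: [4, 6, 7]
Completion times:
  Job 1: p=4, C=4
  Job 2: p=6, C=10
  Job 3: p=7, C=17
Total completion time = 4 + 10 + 17 = 31

31


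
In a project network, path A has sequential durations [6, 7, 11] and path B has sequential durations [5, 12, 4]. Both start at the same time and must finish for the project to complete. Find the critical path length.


Path A total = 6 + 7 + 11 = 24
Path B total = 5 + 12 + 4 = 21
Critical path = longest path = max(24, 21) = 24

24


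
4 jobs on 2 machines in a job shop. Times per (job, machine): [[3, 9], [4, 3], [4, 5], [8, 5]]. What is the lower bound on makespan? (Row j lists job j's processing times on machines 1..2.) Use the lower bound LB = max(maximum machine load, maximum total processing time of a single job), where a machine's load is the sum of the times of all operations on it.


Machine loads:
  Machine 1: 3 + 4 + 4 + 8 = 19
  Machine 2: 9 + 3 + 5 + 5 = 22
Max machine load = 22
Job totals:
  Job 1: 12
  Job 2: 7
  Job 3: 9
  Job 4: 13
Max job total = 13
Lower bound = max(22, 13) = 22

22


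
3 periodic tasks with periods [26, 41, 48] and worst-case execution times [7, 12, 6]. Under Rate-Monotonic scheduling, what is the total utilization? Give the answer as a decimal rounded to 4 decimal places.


Compute individual utilizations (exact fractions):
  Task 1: C/T = 7/26 (approx. 0.2692)
  Task 2: C/T = 12/41 (approx. 0.2927)
  Task 3: C/T = 6/48 = 1/8 (approx. 0.125)
Total utilization U = 7/26 + 12/41 + 1/8 = 2929/4264
Rounded to 4 decimal places: U = 0.6869
RM (Liu & Layland) bound for 3 tasks = 0.779763; compare with U = 2929/4264 (approx. 0.686914)
U <= bound, so schedulable by RM sufficient condition.

0.6869


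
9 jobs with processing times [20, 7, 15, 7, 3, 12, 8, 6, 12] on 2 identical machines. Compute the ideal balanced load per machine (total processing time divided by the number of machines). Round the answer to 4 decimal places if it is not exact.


Total processing time = 20 + 7 + 15 + 7 + 3 + 12 + 8 + 6 + 12 = 90
Number of machines = 2
Ideal balanced load = 90 / 2 = 45.0

45.0


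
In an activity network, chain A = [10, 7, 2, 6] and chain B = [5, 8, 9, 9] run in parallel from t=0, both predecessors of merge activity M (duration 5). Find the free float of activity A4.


ES(A4) = sum of predecessors on chain A = 19
EF(A4) = ES + duration = 19 + 6 = 25
Successor of A4 is M. ES(M) = max(sum(A), sum(B)) = max(25, 31) = 31
Free float = ES(successor) - EF(current) = 31 - 25 = 6

6


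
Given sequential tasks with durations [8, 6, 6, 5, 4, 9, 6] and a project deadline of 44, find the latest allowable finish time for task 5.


LF(activity 5) = deadline - sum of successor durations
Successors: activities 6 through 7 with durations [9, 6]
Sum of successor durations = 15
LF = 44 - 15 = 29

29


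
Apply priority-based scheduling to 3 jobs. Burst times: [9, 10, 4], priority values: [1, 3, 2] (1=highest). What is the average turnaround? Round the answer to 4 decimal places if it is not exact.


Sort by priority (ascending = highest first):
Order: [(1, 9), (2, 4), (3, 10)]
Completion times:
  Priority 1, burst=9, C=9
  Priority 2, burst=4, C=13
  Priority 3, burst=10, C=23
Average turnaround = 45/3 = 15.0

15.0


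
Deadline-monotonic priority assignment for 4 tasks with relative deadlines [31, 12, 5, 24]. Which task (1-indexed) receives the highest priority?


Sort tasks by relative deadline (ascending):
  Task 3: deadline = 5
  Task 2: deadline = 12
  Task 4: deadline = 24
  Task 1: deadline = 31
Priority order (highest first): [3, 2, 4, 1]
Highest priority task = 3

3


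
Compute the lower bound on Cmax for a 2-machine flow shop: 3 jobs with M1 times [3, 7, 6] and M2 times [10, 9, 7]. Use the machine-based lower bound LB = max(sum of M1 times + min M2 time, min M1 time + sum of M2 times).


LB1 = sum(M1 times) + min(M2 times) = 16 + 7 = 23
LB2 = min(M1 times) + sum(M2 times) = 3 + 26 = 29
Lower bound = max(LB1, LB2) = max(23, 29) = 29

29


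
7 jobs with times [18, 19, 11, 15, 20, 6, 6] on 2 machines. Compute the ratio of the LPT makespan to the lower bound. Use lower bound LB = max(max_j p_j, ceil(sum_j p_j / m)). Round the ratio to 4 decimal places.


LPT order: [20, 19, 18, 15, 11, 6, 6]
Machine loads after assignment: [46, 49]
LPT makespan = 49
Lower bound = max(max_job, ceil(total/2)) = max(20, 48) = 48
Ratio = 49 / 48 = 1.0208

1.0208


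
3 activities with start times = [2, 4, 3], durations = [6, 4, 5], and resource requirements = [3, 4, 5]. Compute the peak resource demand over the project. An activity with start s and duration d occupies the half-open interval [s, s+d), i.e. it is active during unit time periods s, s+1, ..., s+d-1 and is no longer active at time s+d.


Each activity i is active on [start_i, start_i + duration_i).
Compute total resource usage per time slot:
  t=0: active resources = [], total = 0
  t=1: active resources = [], total = 0
  t=2: active resources = [3], total = 3
  t=3: active resources = [3, 5], total = 8
  t=4: active resources = [3, 4, 5], total = 12
  t=5: active resources = [3, 4, 5], total = 12
  t=6: active resources = [3, 4, 5], total = 12
  t=7: active resources = [3, 4, 5], total = 12
Peak resource demand = 12

12


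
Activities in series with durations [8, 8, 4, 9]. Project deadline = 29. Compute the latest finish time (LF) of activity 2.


LF(activity 2) = deadline - sum of successor durations
Successors: activities 3 through 4 with durations [4, 9]
Sum of successor durations = 13
LF = 29 - 13 = 16

16


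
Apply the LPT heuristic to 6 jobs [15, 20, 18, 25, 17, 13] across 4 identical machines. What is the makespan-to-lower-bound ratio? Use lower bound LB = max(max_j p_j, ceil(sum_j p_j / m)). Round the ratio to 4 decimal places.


LPT order: [25, 20, 18, 17, 15, 13]
Machine loads after assignment: [25, 20, 31, 32]
LPT makespan = 32
Lower bound = max(max_job, ceil(total/4)) = max(25, 27) = 27
Ratio = 32 / 27 = 1.1852

1.1852


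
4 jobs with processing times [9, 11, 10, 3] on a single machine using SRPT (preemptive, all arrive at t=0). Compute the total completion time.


Since all jobs arrive at t=0, SRPT equals SPT ordering.
SPT order: [3, 9, 10, 11]
Completion times:
  Job 1: p=3, C=3
  Job 2: p=9, C=12
  Job 3: p=10, C=22
  Job 4: p=11, C=33
Total completion time = 3 + 12 + 22 + 33 = 70

70


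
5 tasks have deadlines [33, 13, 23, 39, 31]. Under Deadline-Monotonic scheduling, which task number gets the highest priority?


Sort tasks by relative deadline (ascending):
  Task 2: deadline = 13
  Task 3: deadline = 23
  Task 5: deadline = 31
  Task 1: deadline = 33
  Task 4: deadline = 39
Priority order (highest first): [2, 3, 5, 1, 4]
Highest priority task = 2

2


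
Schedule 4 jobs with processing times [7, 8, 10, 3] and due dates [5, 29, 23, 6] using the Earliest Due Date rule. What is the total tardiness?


Sort by due date (EDD order): [(7, 5), (3, 6), (10, 23), (8, 29)]
Compute completion times and tardiness:
  Job 1: p=7, d=5, C=7, tardiness=max(0,7-5)=2
  Job 2: p=3, d=6, C=10, tardiness=max(0,10-6)=4
  Job 3: p=10, d=23, C=20, tardiness=max(0,20-23)=0
  Job 4: p=8, d=29, C=28, tardiness=max(0,28-29)=0
Total tardiness = 6

6


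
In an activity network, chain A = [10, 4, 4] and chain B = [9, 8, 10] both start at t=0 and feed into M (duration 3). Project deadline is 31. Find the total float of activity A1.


Forward pass: ES(A1) = sum of predecessors on chain A = 0
EF = ES + duration = 0 + 10 = 10
Backward pass: LF(M) = deadline = 31; LS(M) = 31 - 3 = 28
LF(A1) = LS(M) - sum(successors on chain A) = 28 - 8 = 20
LS = LF - duration = 20 - 10 = 10
Total float = LS - ES = 10 - 0 = 10

10


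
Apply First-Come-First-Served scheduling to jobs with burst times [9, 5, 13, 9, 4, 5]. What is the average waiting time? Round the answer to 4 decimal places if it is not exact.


FCFS order (as given): [9, 5, 13, 9, 4, 5]
Waiting times:
  Job 1: wait = 0
  Job 2: wait = 9
  Job 3: wait = 14
  Job 4: wait = 27
  Job 5: wait = 36
  Job 6: wait = 40
Sum of waiting times = 126
Average waiting time = 126/6 = 21.0

21.0


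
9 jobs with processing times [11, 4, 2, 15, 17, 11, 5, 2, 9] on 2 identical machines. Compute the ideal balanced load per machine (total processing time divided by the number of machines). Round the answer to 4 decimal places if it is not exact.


Total processing time = 11 + 4 + 2 + 15 + 17 + 11 + 5 + 2 + 9 = 76
Number of machines = 2
Ideal balanced load = 76 / 2 = 38.0

38.0


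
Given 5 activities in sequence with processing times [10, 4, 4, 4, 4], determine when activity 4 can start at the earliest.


Activity 4 starts after activities 1 through 3 complete.
Predecessor durations: [10, 4, 4]
ES = 10 + 4 + 4 = 18

18


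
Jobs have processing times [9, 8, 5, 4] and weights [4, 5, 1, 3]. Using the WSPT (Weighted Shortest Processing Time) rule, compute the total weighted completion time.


Compute p/w ratios and sort ascending (WSPT): [(4, 3), (8, 5), (9, 4), (5, 1)]
Compute weighted completion times:
  Job (p=4,w=3): C=4, w*C=3*4=12
  Job (p=8,w=5): C=12, w*C=5*12=60
  Job (p=9,w=4): C=21, w*C=4*21=84
  Job (p=5,w=1): C=26, w*C=1*26=26
Total weighted completion time = 182

182


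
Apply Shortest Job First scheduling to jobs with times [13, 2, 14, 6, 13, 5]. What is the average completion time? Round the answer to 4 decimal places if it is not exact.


SJF order (ascending): [2, 5, 6, 13, 13, 14]
Completion times:
  Job 1: burst=2, C=2
  Job 2: burst=5, C=7
  Job 3: burst=6, C=13
  Job 4: burst=13, C=26
  Job 5: burst=13, C=39
  Job 6: burst=14, C=53
Average completion = 140/6 = 23.3333

23.3333


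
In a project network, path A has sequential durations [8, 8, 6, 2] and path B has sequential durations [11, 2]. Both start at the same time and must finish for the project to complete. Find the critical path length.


Path A total = 8 + 8 + 6 + 2 = 24
Path B total = 11 + 2 = 13
Critical path = longest path = max(24, 13) = 24

24


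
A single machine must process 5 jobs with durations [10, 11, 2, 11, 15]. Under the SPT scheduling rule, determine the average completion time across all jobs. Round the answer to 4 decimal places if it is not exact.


Sort jobs by processing time (SPT order): [2, 10, 11, 11, 15]
Compute completion times sequentially:
  Job 1: processing = 2, completes at 2
  Job 2: processing = 10, completes at 12
  Job 3: processing = 11, completes at 23
  Job 4: processing = 11, completes at 34
  Job 5: processing = 15, completes at 49
Sum of completion times = 120
Average completion time = 120/5 = 24.0

24.0


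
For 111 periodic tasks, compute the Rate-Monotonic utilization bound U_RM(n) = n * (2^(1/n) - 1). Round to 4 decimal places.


Compute 2^(1/111) = 1.0062641072
Subtract 1: 1.0062641072 - 1 = 0.0062641072
Multiply by n: 111 * 0.0062641072 = 0.6953158992
Round to 4 dp: 0.6953

0.6953


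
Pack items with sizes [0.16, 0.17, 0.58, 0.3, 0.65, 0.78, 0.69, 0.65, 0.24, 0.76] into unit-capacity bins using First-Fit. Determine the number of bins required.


Place items sequentially using First-Fit:
  Item 0.16 -> new Bin 1
  Item 0.17 -> Bin 1 (now 0.33)
  Item 0.58 -> Bin 1 (now 0.91)
  Item 0.3 -> new Bin 2
  Item 0.65 -> Bin 2 (now 0.95)
  Item 0.78 -> new Bin 3
  Item 0.69 -> new Bin 4
  Item 0.65 -> new Bin 5
  Item 0.24 -> Bin 4 (now 0.93)
  Item 0.76 -> new Bin 6
Total bins used = 6

6


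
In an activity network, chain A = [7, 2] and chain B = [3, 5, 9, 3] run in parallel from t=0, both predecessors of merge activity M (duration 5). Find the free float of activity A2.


ES(A2) = sum of predecessors on chain A = 7
EF(A2) = ES + duration = 7 + 2 = 9
Successor of A2 is M. ES(M) = max(sum(A), sum(B)) = max(9, 20) = 20
Free float = ES(successor) - EF(current) = 20 - 9 = 11

11


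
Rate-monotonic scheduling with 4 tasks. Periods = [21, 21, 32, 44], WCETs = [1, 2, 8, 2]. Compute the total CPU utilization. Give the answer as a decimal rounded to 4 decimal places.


Compute individual utilizations (exact fractions):
  Task 1: C/T = 1/21 (approx. 0.0476)
  Task 2: C/T = 2/21 (approx. 0.0952)
  Task 3: C/T = 8/32 = 1/4 (approx. 0.25)
  Task 4: C/T = 2/44 = 1/22 (approx. 0.0455)
Total utilization U = 1/21 + 2/21 + 1/4 + 1/22 = 135/308
Rounded to 4 decimal places: U = 0.4383
RM (Liu & Layland) bound for 4 tasks = 0.756828; compare with U = 135/308 (approx. 0.438312)
U <= bound, so schedulable by RM sufficient condition.

0.4383


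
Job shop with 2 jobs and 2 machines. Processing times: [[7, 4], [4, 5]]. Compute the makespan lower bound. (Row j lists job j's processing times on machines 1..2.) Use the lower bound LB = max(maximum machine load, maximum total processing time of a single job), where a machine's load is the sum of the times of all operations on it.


Machine loads:
  Machine 1: 7 + 4 = 11
  Machine 2: 4 + 5 = 9
Max machine load = 11
Job totals:
  Job 1: 11
  Job 2: 9
Max job total = 11
Lower bound = max(11, 11) = 11

11


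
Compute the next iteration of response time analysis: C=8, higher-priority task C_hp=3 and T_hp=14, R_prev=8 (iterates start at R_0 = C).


R_next = C + ceil(R_prev / T_hp) * C_hp
ceil(8 / 14) = ceil(0.5714) = 1
Interference = 1 * 3 = 3
R_next = 8 + 3 = 11

11


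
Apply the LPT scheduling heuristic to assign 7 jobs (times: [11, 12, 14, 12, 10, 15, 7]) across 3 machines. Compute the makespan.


Sort jobs in decreasing order (LPT): [15, 14, 12, 12, 11, 10, 7]
Assign each job to the least loaded machine:
  Machine 1: jobs [15, 10], load = 25
  Machine 2: jobs [14, 11], load = 25
  Machine 3: jobs [12, 12, 7], load = 31
Makespan = max load = 31

31


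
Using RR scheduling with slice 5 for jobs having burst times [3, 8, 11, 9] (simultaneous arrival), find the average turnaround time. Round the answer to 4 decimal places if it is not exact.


Time quantum = 5
Execution trace:
  J1 runs 3 units, time = 3
  J2 runs 5 units, time = 8
  J3 runs 5 units, time = 13
  J4 runs 5 units, time = 18
  J2 runs 3 units, time = 21
  J3 runs 5 units, time = 26
  J4 runs 4 units, time = 30
  J3 runs 1 units, time = 31
Finish times: [3, 21, 31, 30]
Average turnaround = 85/4 = 21.25

21.25


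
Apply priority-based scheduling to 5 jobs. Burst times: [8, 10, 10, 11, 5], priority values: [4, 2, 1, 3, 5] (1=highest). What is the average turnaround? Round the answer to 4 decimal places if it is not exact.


Sort by priority (ascending = highest first):
Order: [(1, 10), (2, 10), (3, 11), (4, 8), (5, 5)]
Completion times:
  Priority 1, burst=10, C=10
  Priority 2, burst=10, C=20
  Priority 3, burst=11, C=31
  Priority 4, burst=8, C=39
  Priority 5, burst=5, C=44
Average turnaround = 144/5 = 28.8

28.8


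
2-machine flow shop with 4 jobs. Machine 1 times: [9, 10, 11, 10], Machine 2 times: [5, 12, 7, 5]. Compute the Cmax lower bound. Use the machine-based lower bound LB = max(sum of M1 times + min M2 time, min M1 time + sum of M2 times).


LB1 = sum(M1 times) + min(M2 times) = 40 + 5 = 45
LB2 = min(M1 times) + sum(M2 times) = 9 + 29 = 38
Lower bound = max(LB1, LB2) = max(45, 38) = 45

45


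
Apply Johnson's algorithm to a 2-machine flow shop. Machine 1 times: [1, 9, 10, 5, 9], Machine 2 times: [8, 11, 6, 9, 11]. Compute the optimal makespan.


Apply Johnson's rule:
  Group 1 (a <= b): [(1, 1, 8), (4, 5, 9), (2, 9, 11), (5, 9, 11)]
  Group 2 (a > b): [(3, 10, 6)]
Optimal job order: [1, 4, 2, 5, 3]
Schedule:
  Job 1: M1 done at 1, M2 done at 9
  Job 4: M1 done at 6, M2 done at 18
  Job 2: M1 done at 15, M2 done at 29
  Job 5: M1 done at 24, M2 done at 40
  Job 3: M1 done at 34, M2 done at 46
Makespan = 46

46


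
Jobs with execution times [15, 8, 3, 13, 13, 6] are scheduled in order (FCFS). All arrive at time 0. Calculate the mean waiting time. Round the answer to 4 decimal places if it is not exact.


FCFS order (as given): [15, 8, 3, 13, 13, 6]
Waiting times:
  Job 1: wait = 0
  Job 2: wait = 15
  Job 3: wait = 23
  Job 4: wait = 26
  Job 5: wait = 39
  Job 6: wait = 52
Sum of waiting times = 155
Average waiting time = 155/6 = 25.8333

25.8333


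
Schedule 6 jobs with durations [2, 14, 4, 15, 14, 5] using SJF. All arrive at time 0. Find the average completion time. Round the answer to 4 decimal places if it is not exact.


SJF order (ascending): [2, 4, 5, 14, 14, 15]
Completion times:
  Job 1: burst=2, C=2
  Job 2: burst=4, C=6
  Job 3: burst=5, C=11
  Job 4: burst=14, C=25
  Job 5: burst=14, C=39
  Job 6: burst=15, C=54
Average completion = 137/6 = 22.8333

22.8333


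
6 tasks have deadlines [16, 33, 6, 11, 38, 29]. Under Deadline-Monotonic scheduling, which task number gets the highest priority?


Sort tasks by relative deadline (ascending):
  Task 3: deadline = 6
  Task 4: deadline = 11
  Task 1: deadline = 16
  Task 6: deadline = 29
  Task 2: deadline = 33
  Task 5: deadline = 38
Priority order (highest first): [3, 4, 1, 6, 2, 5]
Highest priority task = 3

3


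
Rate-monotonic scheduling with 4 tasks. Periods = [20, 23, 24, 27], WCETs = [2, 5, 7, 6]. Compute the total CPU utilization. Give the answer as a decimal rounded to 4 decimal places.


Compute individual utilizations (exact fractions):
  Task 1: C/T = 2/20 = 1/10 (approx. 0.1)
  Task 2: C/T = 5/23 (approx. 0.2174)
  Task 3: C/T = 7/24 (approx. 0.2917)
  Task 4: C/T = 6/27 = 2/9 (approx. 0.2222)
Total utilization U = 1/10 + 5/23 + 7/24 + 2/9 = 6883/8280
Rounded to 4 decimal places: U = 0.8313
RM (Liu & Layland) bound for 4 tasks = 0.756828; compare with U = 6883/8280 (approx. 0.831280)
bound < U <= 1, so the RM sufficient condition is not met (inconclusive; an exact test such as response-time analysis is needed).

0.8313


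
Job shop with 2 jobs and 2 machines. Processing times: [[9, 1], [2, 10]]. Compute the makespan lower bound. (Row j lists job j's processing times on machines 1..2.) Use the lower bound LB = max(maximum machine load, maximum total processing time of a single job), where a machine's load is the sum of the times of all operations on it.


Machine loads:
  Machine 1: 9 + 2 = 11
  Machine 2: 1 + 10 = 11
Max machine load = 11
Job totals:
  Job 1: 10
  Job 2: 12
Max job total = 12
Lower bound = max(11, 12) = 12

12


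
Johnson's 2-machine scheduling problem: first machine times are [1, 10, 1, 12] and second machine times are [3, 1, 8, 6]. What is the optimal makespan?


Apply Johnson's rule:
  Group 1 (a <= b): [(1, 1, 3), (3, 1, 8)]
  Group 2 (a > b): [(4, 12, 6), (2, 10, 1)]
Optimal job order: [1, 3, 4, 2]
Schedule:
  Job 1: M1 done at 1, M2 done at 4
  Job 3: M1 done at 2, M2 done at 12
  Job 4: M1 done at 14, M2 done at 20
  Job 2: M1 done at 24, M2 done at 25
Makespan = 25

25


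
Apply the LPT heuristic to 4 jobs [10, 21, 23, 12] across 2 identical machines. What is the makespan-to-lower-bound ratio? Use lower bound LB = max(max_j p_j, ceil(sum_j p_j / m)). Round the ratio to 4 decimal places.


LPT order: [23, 21, 12, 10]
Machine loads after assignment: [33, 33]
LPT makespan = 33
Lower bound = max(max_job, ceil(total/2)) = max(23, 33) = 33
Ratio = 33 / 33 = 1.0

1.0


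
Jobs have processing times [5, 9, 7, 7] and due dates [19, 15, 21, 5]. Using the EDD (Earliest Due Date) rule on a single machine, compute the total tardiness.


Sort by due date (EDD order): [(7, 5), (9, 15), (5, 19), (7, 21)]
Compute completion times and tardiness:
  Job 1: p=7, d=5, C=7, tardiness=max(0,7-5)=2
  Job 2: p=9, d=15, C=16, tardiness=max(0,16-15)=1
  Job 3: p=5, d=19, C=21, tardiness=max(0,21-19)=2
  Job 4: p=7, d=21, C=28, tardiness=max(0,28-21)=7
Total tardiness = 12

12


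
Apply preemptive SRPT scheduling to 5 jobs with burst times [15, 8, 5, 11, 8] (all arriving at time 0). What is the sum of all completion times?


Since all jobs arrive at t=0, SRPT equals SPT ordering.
SPT order: [5, 8, 8, 11, 15]
Completion times:
  Job 1: p=5, C=5
  Job 2: p=8, C=13
  Job 3: p=8, C=21
  Job 4: p=11, C=32
  Job 5: p=15, C=47
Total completion time = 5 + 13 + 21 + 32 + 47 = 118

118


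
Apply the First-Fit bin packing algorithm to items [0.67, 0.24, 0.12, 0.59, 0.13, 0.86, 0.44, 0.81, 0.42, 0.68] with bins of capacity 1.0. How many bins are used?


Place items sequentially using First-Fit:
  Item 0.67 -> new Bin 1
  Item 0.24 -> Bin 1 (now 0.91)
  Item 0.12 -> new Bin 2
  Item 0.59 -> Bin 2 (now 0.71)
  Item 0.13 -> Bin 2 (now 0.84)
  Item 0.86 -> new Bin 3
  Item 0.44 -> new Bin 4
  Item 0.81 -> new Bin 5
  Item 0.42 -> Bin 4 (now 0.86)
  Item 0.68 -> new Bin 6
Total bins used = 6

6


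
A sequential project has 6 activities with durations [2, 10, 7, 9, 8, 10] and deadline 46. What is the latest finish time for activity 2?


LF(activity 2) = deadline - sum of successor durations
Successors: activities 3 through 6 with durations [7, 9, 8, 10]
Sum of successor durations = 34
LF = 46 - 34 = 12

12


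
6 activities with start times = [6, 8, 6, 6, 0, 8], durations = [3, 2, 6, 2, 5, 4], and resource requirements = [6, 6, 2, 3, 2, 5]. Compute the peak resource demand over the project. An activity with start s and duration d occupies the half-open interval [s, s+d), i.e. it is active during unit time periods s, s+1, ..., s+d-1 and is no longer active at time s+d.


Each activity i is active on [start_i, start_i + duration_i).
Compute total resource usage per time slot:
  t=0: active resources = [2], total = 2
  t=1: active resources = [2], total = 2
  t=2: active resources = [2], total = 2
  t=3: active resources = [2], total = 2
  t=4: active resources = [2], total = 2
  t=5: active resources = [], total = 0
  t=6: active resources = [6, 2, 3], total = 11
  t=7: active resources = [6, 2, 3], total = 11
  t=8: active resources = [6, 6, 2, 5], total = 19
  t=9: active resources = [6, 2, 5], total = 13
  t=10: active resources = [2, 5], total = 7
  t=11: active resources = [2, 5], total = 7
Peak resource demand = 19

19


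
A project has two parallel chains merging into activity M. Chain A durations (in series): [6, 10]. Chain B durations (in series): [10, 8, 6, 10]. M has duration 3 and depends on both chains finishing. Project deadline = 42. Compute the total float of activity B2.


Forward pass: ES(B2) = sum of predecessors on chain B = 10
EF = ES + duration = 10 + 8 = 18
Backward pass: LF(M) = deadline = 42; LS(M) = 42 - 3 = 39
LF(B2) = LS(M) - sum(successors on chain B) = 39 - 16 = 23
LS = LF - duration = 23 - 8 = 15
Total float = LS - ES = 15 - 10 = 5

5


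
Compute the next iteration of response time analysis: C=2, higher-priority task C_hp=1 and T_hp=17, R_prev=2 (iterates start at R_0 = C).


R_next = C + ceil(R_prev / T_hp) * C_hp
ceil(2 / 17) = ceil(0.1176) = 1
Interference = 1 * 1 = 1
R_next = 2 + 1 = 3

3


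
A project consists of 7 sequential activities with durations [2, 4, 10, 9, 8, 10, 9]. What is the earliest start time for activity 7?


Activity 7 starts after activities 1 through 6 complete.
Predecessor durations: [2, 4, 10, 9, 8, 10]
ES = 2 + 4 + 10 + 9 + 8 + 10 = 43

43


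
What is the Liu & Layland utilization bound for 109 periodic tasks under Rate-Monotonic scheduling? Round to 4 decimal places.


Compute 2^(1/109) = 1.0063794108
Subtract 1: 1.0063794108 - 1 = 0.0063794108
Multiply by n: 109 * 0.0063794108 = 0.6953557772
Round to 4 dp: 0.6954

0.6954


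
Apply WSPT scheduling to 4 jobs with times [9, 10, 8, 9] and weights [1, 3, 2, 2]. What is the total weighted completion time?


Compute p/w ratios and sort ascending (WSPT): [(10, 3), (8, 2), (9, 2), (9, 1)]
Compute weighted completion times:
  Job (p=10,w=3): C=10, w*C=3*10=30
  Job (p=8,w=2): C=18, w*C=2*18=36
  Job (p=9,w=2): C=27, w*C=2*27=54
  Job (p=9,w=1): C=36, w*C=1*36=36
Total weighted completion time = 156

156


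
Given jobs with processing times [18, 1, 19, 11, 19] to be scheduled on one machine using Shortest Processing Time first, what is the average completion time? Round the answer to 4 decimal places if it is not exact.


Sort jobs by processing time (SPT order): [1, 11, 18, 19, 19]
Compute completion times sequentially:
  Job 1: processing = 1, completes at 1
  Job 2: processing = 11, completes at 12
  Job 3: processing = 18, completes at 30
  Job 4: processing = 19, completes at 49
  Job 5: processing = 19, completes at 68
Sum of completion times = 160
Average completion time = 160/5 = 32.0

32.0


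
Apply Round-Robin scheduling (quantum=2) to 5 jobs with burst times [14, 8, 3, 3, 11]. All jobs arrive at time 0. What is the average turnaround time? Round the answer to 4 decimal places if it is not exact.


Time quantum = 2
Execution trace:
  J1 runs 2 units, time = 2
  J2 runs 2 units, time = 4
  J3 runs 2 units, time = 6
  J4 runs 2 units, time = 8
  J5 runs 2 units, time = 10
  J1 runs 2 units, time = 12
  J2 runs 2 units, time = 14
  J3 runs 1 units, time = 15
  J4 runs 1 units, time = 16
  J5 runs 2 units, time = 18
  J1 runs 2 units, time = 20
  J2 runs 2 units, time = 22
  J5 runs 2 units, time = 24
  J1 runs 2 units, time = 26
  J2 runs 2 units, time = 28
  J5 runs 2 units, time = 30
  J1 runs 2 units, time = 32
  J5 runs 2 units, time = 34
  J1 runs 2 units, time = 36
  J5 runs 1 units, time = 37
  J1 runs 2 units, time = 39
Finish times: [39, 28, 15, 16, 37]
Average turnaround = 135/5 = 27.0

27.0


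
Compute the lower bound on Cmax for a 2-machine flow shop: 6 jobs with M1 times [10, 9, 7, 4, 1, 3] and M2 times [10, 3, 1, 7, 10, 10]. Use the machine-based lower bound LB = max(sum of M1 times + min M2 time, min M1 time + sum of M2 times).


LB1 = sum(M1 times) + min(M2 times) = 34 + 1 = 35
LB2 = min(M1 times) + sum(M2 times) = 1 + 41 = 42
Lower bound = max(LB1, LB2) = max(35, 42) = 42

42


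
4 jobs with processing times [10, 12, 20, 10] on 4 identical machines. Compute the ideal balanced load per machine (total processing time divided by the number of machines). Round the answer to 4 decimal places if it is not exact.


Total processing time = 10 + 12 + 20 + 10 = 52
Number of machines = 4
Ideal balanced load = 52 / 4 = 13.0

13.0


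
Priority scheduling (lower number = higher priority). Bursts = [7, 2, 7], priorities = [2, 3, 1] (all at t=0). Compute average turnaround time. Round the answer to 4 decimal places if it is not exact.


Sort by priority (ascending = highest first):
Order: [(1, 7), (2, 7), (3, 2)]
Completion times:
  Priority 1, burst=7, C=7
  Priority 2, burst=7, C=14
  Priority 3, burst=2, C=16
Average turnaround = 37/3 = 12.3333

12.3333


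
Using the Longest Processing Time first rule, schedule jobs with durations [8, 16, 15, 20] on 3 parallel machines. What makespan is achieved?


Sort jobs in decreasing order (LPT): [20, 16, 15, 8]
Assign each job to the least loaded machine:
  Machine 1: jobs [20], load = 20
  Machine 2: jobs [16], load = 16
  Machine 3: jobs [15, 8], load = 23
Makespan = max load = 23

23


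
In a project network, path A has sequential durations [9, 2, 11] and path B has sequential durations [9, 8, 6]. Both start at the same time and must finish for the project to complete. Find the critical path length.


Path A total = 9 + 2 + 11 = 22
Path B total = 9 + 8 + 6 = 23
Critical path = longest path = max(22, 23) = 23

23


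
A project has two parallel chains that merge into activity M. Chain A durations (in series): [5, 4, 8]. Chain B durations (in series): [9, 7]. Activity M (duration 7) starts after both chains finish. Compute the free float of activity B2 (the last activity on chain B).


ES(B2) = sum of predecessors on chain B = 9
EF(B2) = ES + duration = 9 + 7 = 16
Successor of B2 is M. ES(M) = max(sum(A), sum(B)) = max(17, 16) = 17
Free float = ES(successor) - EF(current) = 17 - 16 = 1

1


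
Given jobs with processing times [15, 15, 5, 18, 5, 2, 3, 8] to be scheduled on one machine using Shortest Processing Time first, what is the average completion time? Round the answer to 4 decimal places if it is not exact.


Sort jobs by processing time (SPT order): [2, 3, 5, 5, 8, 15, 15, 18]
Compute completion times sequentially:
  Job 1: processing = 2, completes at 2
  Job 2: processing = 3, completes at 5
  Job 3: processing = 5, completes at 10
  Job 4: processing = 5, completes at 15
  Job 5: processing = 8, completes at 23
  Job 6: processing = 15, completes at 38
  Job 7: processing = 15, completes at 53
  Job 8: processing = 18, completes at 71
Sum of completion times = 217
Average completion time = 217/8 = 27.125

27.125


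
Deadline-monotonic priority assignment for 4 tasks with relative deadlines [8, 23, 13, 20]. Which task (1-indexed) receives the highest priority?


Sort tasks by relative deadline (ascending):
  Task 1: deadline = 8
  Task 3: deadline = 13
  Task 4: deadline = 20
  Task 2: deadline = 23
Priority order (highest first): [1, 3, 4, 2]
Highest priority task = 1

1


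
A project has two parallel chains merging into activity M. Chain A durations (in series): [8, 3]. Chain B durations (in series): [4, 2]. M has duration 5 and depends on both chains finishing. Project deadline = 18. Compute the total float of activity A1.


Forward pass: ES(A1) = sum of predecessors on chain A = 0
EF = ES + duration = 0 + 8 = 8
Backward pass: LF(M) = deadline = 18; LS(M) = 18 - 5 = 13
LF(A1) = LS(M) - sum(successors on chain A) = 13 - 3 = 10
LS = LF - duration = 10 - 8 = 2
Total float = LS - ES = 2 - 0 = 2

2


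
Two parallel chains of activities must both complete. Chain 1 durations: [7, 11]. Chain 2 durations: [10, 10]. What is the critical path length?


Path A total = 7 + 11 = 18
Path B total = 10 + 10 = 20
Critical path = longest path = max(18, 20) = 20

20


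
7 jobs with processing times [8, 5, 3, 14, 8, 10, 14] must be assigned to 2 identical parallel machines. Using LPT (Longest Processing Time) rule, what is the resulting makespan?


Sort jobs in decreasing order (LPT): [14, 14, 10, 8, 8, 5, 3]
Assign each job to the least loaded machine:
  Machine 1: jobs [14, 10, 5, 3], load = 32
  Machine 2: jobs [14, 8, 8], load = 30
Makespan = max load = 32

32


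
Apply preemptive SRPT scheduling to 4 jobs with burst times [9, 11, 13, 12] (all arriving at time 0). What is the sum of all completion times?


Since all jobs arrive at t=0, SRPT equals SPT ordering.
SPT order: [9, 11, 12, 13]
Completion times:
  Job 1: p=9, C=9
  Job 2: p=11, C=20
  Job 3: p=12, C=32
  Job 4: p=13, C=45
Total completion time = 9 + 20 + 32 + 45 = 106

106


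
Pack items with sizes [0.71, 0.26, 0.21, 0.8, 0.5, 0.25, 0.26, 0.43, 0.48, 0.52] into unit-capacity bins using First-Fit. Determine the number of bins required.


Place items sequentially using First-Fit:
  Item 0.71 -> new Bin 1
  Item 0.26 -> Bin 1 (now 0.97)
  Item 0.21 -> new Bin 2
  Item 0.8 -> new Bin 3
  Item 0.5 -> Bin 2 (now 0.71)
  Item 0.25 -> Bin 2 (now 0.96)
  Item 0.26 -> new Bin 4
  Item 0.43 -> Bin 4 (now 0.69)
  Item 0.48 -> new Bin 5
  Item 0.52 -> Bin 5 (now 1.0)
Total bins used = 5

5


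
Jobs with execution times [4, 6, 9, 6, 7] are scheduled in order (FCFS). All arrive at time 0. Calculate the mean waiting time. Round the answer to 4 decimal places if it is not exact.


FCFS order (as given): [4, 6, 9, 6, 7]
Waiting times:
  Job 1: wait = 0
  Job 2: wait = 4
  Job 3: wait = 10
  Job 4: wait = 19
  Job 5: wait = 25
Sum of waiting times = 58
Average waiting time = 58/5 = 11.6

11.6


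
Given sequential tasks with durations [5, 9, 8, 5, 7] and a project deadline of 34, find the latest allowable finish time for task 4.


LF(activity 4) = deadline - sum of successor durations
Successors: activities 5 through 5 with durations [7]
Sum of successor durations = 7
LF = 34 - 7 = 27

27


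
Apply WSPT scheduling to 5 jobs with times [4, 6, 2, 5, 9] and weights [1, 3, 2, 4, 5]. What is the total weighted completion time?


Compute p/w ratios and sort ascending (WSPT): [(2, 2), (5, 4), (9, 5), (6, 3), (4, 1)]
Compute weighted completion times:
  Job (p=2,w=2): C=2, w*C=2*2=4
  Job (p=5,w=4): C=7, w*C=4*7=28
  Job (p=9,w=5): C=16, w*C=5*16=80
  Job (p=6,w=3): C=22, w*C=3*22=66
  Job (p=4,w=1): C=26, w*C=1*26=26
Total weighted completion time = 204

204


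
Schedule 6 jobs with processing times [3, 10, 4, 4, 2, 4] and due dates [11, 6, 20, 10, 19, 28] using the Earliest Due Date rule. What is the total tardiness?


Sort by due date (EDD order): [(10, 6), (4, 10), (3, 11), (2, 19), (4, 20), (4, 28)]
Compute completion times and tardiness:
  Job 1: p=10, d=6, C=10, tardiness=max(0,10-6)=4
  Job 2: p=4, d=10, C=14, tardiness=max(0,14-10)=4
  Job 3: p=3, d=11, C=17, tardiness=max(0,17-11)=6
  Job 4: p=2, d=19, C=19, tardiness=max(0,19-19)=0
  Job 5: p=4, d=20, C=23, tardiness=max(0,23-20)=3
  Job 6: p=4, d=28, C=27, tardiness=max(0,27-28)=0
Total tardiness = 17

17


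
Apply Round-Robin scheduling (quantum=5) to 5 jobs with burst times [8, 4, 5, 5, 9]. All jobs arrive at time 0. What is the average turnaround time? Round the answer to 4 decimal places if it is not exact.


Time quantum = 5
Execution trace:
  J1 runs 5 units, time = 5
  J2 runs 4 units, time = 9
  J3 runs 5 units, time = 14
  J4 runs 5 units, time = 19
  J5 runs 5 units, time = 24
  J1 runs 3 units, time = 27
  J5 runs 4 units, time = 31
Finish times: [27, 9, 14, 19, 31]
Average turnaround = 100/5 = 20.0

20.0


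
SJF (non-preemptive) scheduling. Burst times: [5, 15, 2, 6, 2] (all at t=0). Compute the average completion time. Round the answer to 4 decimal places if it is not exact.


SJF order (ascending): [2, 2, 5, 6, 15]
Completion times:
  Job 1: burst=2, C=2
  Job 2: burst=2, C=4
  Job 3: burst=5, C=9
  Job 4: burst=6, C=15
  Job 5: burst=15, C=30
Average completion = 60/5 = 12.0

12.0


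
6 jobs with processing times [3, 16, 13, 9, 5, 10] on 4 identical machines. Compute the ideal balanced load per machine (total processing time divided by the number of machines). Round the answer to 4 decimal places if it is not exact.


Total processing time = 3 + 16 + 13 + 9 + 5 + 10 = 56
Number of machines = 4
Ideal balanced load = 56 / 4 = 14.0

14.0


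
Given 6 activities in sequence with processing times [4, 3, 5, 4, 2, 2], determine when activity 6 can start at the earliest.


Activity 6 starts after activities 1 through 5 complete.
Predecessor durations: [4, 3, 5, 4, 2]
ES = 4 + 3 + 5 + 4 + 2 = 18

18


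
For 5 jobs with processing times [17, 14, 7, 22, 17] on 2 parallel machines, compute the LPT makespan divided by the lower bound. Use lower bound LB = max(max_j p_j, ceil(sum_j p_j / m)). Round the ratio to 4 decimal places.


LPT order: [22, 17, 17, 14, 7]
Machine loads after assignment: [36, 41]
LPT makespan = 41
Lower bound = max(max_job, ceil(total/2)) = max(22, 39) = 39
Ratio = 41 / 39 = 1.0513

1.0513


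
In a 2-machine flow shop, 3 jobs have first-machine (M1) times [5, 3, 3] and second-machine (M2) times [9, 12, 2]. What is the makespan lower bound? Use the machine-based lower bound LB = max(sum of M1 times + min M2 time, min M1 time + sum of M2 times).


LB1 = sum(M1 times) + min(M2 times) = 11 + 2 = 13
LB2 = min(M1 times) + sum(M2 times) = 3 + 23 = 26
Lower bound = max(LB1, LB2) = max(13, 26) = 26

26


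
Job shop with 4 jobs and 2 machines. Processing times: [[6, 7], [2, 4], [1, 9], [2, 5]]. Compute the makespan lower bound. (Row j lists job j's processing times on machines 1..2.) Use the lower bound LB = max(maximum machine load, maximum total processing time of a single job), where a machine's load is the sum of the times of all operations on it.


Machine loads:
  Machine 1: 6 + 2 + 1 + 2 = 11
  Machine 2: 7 + 4 + 9 + 5 = 25
Max machine load = 25
Job totals:
  Job 1: 13
  Job 2: 6
  Job 3: 10
  Job 4: 7
Max job total = 13
Lower bound = max(25, 13) = 25

25


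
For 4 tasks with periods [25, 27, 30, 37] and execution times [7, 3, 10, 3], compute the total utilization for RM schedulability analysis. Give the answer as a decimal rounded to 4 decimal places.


Compute individual utilizations (exact fractions):
  Task 1: C/T = 7/25 (approx. 0.28)
  Task 2: C/T = 3/27 = 1/9 (approx. 0.1111)
  Task 3: C/T = 10/30 = 1/3 (approx. 0.3333)
  Task 4: C/T = 3/37 (approx. 0.0811)
Total utilization U = 7/25 + 1/9 + 1/3 + 3/37 = 6706/8325
Rounded to 4 decimal places: U = 0.8055
RM (Liu & Layland) bound for 4 tasks = 0.756828; compare with U = 6706/8325 (approx. 0.805526)
bound < U <= 1, so the RM sufficient condition is not met (inconclusive; an exact test such as response-time analysis is needed).

0.8055


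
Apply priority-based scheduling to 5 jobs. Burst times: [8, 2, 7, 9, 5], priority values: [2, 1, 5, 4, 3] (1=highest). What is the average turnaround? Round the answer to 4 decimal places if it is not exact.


Sort by priority (ascending = highest first):
Order: [(1, 2), (2, 8), (3, 5), (4, 9), (5, 7)]
Completion times:
  Priority 1, burst=2, C=2
  Priority 2, burst=8, C=10
  Priority 3, burst=5, C=15
  Priority 4, burst=9, C=24
  Priority 5, burst=7, C=31
Average turnaround = 82/5 = 16.4

16.4


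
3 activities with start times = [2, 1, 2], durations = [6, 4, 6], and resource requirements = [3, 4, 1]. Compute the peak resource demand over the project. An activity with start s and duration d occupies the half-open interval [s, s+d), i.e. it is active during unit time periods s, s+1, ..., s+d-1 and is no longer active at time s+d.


Each activity i is active on [start_i, start_i + duration_i).
Compute total resource usage per time slot:
  t=0: active resources = [], total = 0
  t=1: active resources = [4], total = 4
  t=2: active resources = [3, 4, 1], total = 8
  t=3: active resources = [3, 4, 1], total = 8
  t=4: active resources = [3, 4, 1], total = 8
  t=5: active resources = [3, 1], total = 4
  t=6: active resources = [3, 1], total = 4
  t=7: active resources = [3, 1], total = 4
Peak resource demand = 8

8


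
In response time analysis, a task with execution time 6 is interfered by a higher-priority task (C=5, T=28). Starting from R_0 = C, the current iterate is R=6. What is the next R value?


R_next = C + ceil(R_prev / T_hp) * C_hp
ceil(6 / 28) = ceil(0.2143) = 1
Interference = 1 * 5 = 5
R_next = 6 + 5 = 11

11


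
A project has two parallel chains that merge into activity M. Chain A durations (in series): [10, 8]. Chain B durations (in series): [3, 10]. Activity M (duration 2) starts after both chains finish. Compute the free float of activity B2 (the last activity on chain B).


ES(B2) = sum of predecessors on chain B = 3
EF(B2) = ES + duration = 3 + 10 = 13
Successor of B2 is M. ES(M) = max(sum(A), sum(B)) = max(18, 13) = 18
Free float = ES(successor) - EF(current) = 18 - 13 = 5

5


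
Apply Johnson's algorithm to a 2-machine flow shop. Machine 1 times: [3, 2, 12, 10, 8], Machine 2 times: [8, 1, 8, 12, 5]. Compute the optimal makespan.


Apply Johnson's rule:
  Group 1 (a <= b): [(1, 3, 8), (4, 10, 12)]
  Group 2 (a > b): [(3, 12, 8), (5, 8, 5), (2, 2, 1)]
Optimal job order: [1, 4, 3, 5, 2]
Schedule:
  Job 1: M1 done at 3, M2 done at 11
  Job 4: M1 done at 13, M2 done at 25
  Job 3: M1 done at 25, M2 done at 33
  Job 5: M1 done at 33, M2 done at 38
  Job 2: M1 done at 35, M2 done at 39
Makespan = 39

39


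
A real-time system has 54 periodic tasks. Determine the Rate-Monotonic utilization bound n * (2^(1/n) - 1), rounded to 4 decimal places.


Compute 2^(1/54) = 1.0129187947
Subtract 1: 1.0129187947 - 1 = 0.0129187947
Multiply by n: 54 * 0.0129187947 = 0.6976149138
Round to 4 dp: 0.6976

0.6976


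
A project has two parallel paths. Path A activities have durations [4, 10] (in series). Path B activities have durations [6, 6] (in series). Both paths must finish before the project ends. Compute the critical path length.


Path A total = 4 + 10 = 14
Path B total = 6 + 6 = 12
Critical path = longest path = max(14, 12) = 14

14


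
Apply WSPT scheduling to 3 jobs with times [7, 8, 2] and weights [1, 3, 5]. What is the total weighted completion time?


Compute p/w ratios and sort ascending (WSPT): [(2, 5), (8, 3), (7, 1)]
Compute weighted completion times:
  Job (p=2,w=5): C=2, w*C=5*2=10
  Job (p=8,w=3): C=10, w*C=3*10=30
  Job (p=7,w=1): C=17, w*C=1*17=17
Total weighted completion time = 57

57
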